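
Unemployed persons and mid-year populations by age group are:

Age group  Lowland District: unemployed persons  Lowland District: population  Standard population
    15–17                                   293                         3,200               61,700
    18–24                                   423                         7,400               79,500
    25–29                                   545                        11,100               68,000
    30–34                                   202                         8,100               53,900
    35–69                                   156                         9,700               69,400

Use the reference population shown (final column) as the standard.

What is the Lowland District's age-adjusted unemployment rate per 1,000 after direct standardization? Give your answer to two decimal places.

48.10

Age-specific rates per 1,000 for the Lowland District: 91.562, 57.162, 49.099, 24.938, 16.082.
Standard total = 332,500; weights = 0.1856, 0.2391, 0.2045, 0.1621, 0.2087.
Standardized rate: 0.1856×91.562 + 0.2391×57.162 + 0.2045×49.099 + 0.1621×24.938 + 0.2087×16.082 = 48.0987 per 1,000.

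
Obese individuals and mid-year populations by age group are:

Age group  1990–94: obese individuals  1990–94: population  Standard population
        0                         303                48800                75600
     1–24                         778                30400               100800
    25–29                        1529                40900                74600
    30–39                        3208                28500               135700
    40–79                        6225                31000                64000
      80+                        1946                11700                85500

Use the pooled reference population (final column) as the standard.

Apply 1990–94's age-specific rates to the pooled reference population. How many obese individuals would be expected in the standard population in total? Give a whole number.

48185

Age-specific rates per 1000 for 1990–94: 6.209, 25.592, 37.384, 112.561, 200.806, 166.325.
Expected obese individuals = Σ (standard pop × age-specific rate ÷ 1000)
= 75600×6.209/1000 + 100800×25.592/1000 + 74600×37.384/1000 + 135700×112.561/1000 + 64000×200.806/1000 + 85500×166.325/1000
= 469.40 + 2579.68 + 2788.84 + 15274.58 + 12851.61 + 14220.77 = 48184.89.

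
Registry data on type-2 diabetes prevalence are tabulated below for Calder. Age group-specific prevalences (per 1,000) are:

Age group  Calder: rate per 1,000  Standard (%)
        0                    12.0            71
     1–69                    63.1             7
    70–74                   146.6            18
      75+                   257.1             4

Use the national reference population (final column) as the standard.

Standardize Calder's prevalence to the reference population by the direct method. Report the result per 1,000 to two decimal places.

49.61

Standard weights: 0.71, 0.07, 0.18, 0.04.
Standardized rate: 0.7100×12.0 + 0.0700×63.1 + 0.1800×146.6 + 0.0400×257.1 = 49.6090 per 1,000.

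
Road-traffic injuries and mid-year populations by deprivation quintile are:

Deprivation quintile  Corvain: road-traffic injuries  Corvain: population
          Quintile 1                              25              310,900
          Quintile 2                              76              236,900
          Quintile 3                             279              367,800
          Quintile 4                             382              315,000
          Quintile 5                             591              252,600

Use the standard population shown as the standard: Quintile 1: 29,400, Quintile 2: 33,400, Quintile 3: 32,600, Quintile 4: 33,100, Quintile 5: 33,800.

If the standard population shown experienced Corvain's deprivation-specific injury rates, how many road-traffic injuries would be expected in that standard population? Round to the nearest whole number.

157

Deprivation-specific rates per 100,000 for Corvain: 8.04, 32.08, 75.86, 121.27, 233.97.
Expected road-traffic injuries = Σ (standard pop × deprivation-specific rate ÷ 100,000)
= 29,400×8.04/100,000 + 33,400×32.08/100,000 + 32,600×75.86/100,000 + 33,100×121.27/100,000 + 33,800×233.97/100,000
= 2.36 + 10.72 + 24.73 + 40.14 + 79.08 = 157.03.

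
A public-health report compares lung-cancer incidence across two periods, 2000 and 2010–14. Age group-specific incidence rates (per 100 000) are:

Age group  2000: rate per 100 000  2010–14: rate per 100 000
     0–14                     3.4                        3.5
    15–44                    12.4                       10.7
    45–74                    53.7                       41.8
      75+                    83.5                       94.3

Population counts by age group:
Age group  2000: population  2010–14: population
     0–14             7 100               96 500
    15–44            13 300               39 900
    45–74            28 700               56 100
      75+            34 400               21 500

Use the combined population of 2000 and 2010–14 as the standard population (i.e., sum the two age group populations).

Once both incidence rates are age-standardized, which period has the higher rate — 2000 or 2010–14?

2000

Combined standard total = 297 500; weights = 0.3482, 0.1788, 0.2850, 0.1879.
2000: 0.3482×3.4 + 0.1788×12.4 + 0.2850×53.7 + 0.1879×83.5 = 34.3977 per 100 000.
2010–14: 0.3482×3.5 + 0.1788×10.7 + 0.2850×41.8 + 0.1879×94.3 = 32.7659 per 100 000.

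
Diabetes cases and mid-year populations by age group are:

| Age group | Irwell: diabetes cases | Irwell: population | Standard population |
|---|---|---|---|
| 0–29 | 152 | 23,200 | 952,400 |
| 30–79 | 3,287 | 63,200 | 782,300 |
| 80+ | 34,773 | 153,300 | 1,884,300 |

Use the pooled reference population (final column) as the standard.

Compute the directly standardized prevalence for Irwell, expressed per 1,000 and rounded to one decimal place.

131.1

Age-specific rates per 1,000 for Irwell: 6.552, 52.009, 226.830.
Standard total = 3,619,000; weights = 0.2632, 0.2162, 0.5207.
Standardized rate: 0.2632×6.552 + 0.2162×52.009 + 0.5207×226.830 = 131.0700 per 1,000.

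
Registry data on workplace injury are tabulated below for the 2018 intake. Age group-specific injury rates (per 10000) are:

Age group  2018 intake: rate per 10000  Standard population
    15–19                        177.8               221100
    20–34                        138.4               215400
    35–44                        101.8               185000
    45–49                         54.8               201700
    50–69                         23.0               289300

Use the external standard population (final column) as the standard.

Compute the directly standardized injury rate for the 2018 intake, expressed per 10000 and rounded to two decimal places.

Standard total = 1112500; weights = 0.1987, 0.1936, 0.1663, 0.1813, 0.2600.
Standardized rate: 0.1987×177.8 + 0.1936×138.4 + 0.1663×101.8 + 0.1813×54.8 + 0.2600×23.0 = 94.9780 per 10000.

94.98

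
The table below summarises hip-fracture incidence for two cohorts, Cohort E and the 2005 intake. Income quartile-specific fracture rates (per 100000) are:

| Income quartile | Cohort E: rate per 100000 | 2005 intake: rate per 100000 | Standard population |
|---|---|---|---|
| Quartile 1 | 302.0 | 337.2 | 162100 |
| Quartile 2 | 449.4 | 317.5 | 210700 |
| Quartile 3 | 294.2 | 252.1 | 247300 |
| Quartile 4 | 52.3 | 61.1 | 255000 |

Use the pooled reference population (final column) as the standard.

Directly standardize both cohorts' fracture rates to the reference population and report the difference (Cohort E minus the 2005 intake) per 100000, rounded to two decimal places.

34.57

Standard total = 875100; weights = 0.1852, 0.2408, 0.2826, 0.2914.
Cohort E: 0.1852×302.0 + 0.2408×449.4 + 0.2826×294.2 + 0.2914×52.3 = 262.5242 per 100000.
The 2005 intake: 0.1852×337.2 + 0.2408×317.5 + 0.2826×252.1 + 0.2914×61.1 = 227.9536 per 100000.
Difference = 262.5242 − 227.9536 = 34.5706.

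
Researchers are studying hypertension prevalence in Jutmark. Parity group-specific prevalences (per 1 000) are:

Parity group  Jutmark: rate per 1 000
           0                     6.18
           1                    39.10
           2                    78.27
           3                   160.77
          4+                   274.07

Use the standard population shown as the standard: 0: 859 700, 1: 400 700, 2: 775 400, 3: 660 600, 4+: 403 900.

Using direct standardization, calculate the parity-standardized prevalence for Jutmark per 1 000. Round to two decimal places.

96.30

Standard total = 3 100 300; weights = 0.2773, 0.1292, 0.2501, 0.2131, 0.1303.
Standardized rate: 0.2773×6.18 + 0.1292×39.10 + 0.2501×78.27 + 0.2131×160.77 + 0.1303×274.07 = 96.3044 per 1 000.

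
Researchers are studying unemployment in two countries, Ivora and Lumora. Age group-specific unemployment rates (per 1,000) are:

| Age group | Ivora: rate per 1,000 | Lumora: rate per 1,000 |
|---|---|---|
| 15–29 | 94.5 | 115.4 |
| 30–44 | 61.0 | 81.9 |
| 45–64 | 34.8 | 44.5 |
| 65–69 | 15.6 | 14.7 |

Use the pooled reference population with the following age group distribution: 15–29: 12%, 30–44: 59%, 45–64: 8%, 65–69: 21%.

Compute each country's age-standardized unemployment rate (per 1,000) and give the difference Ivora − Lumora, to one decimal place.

-15.4

Standard weights: 0.12, 0.59, 0.08, 0.21.
Ivora: 0.1200×94.5 + 0.5900×61.0 + 0.0800×34.8 + 0.2100×15.6 = 53.3900 per 1,000.
Lumora: 0.1200×115.4 + 0.5900×81.9 + 0.0800×44.5 + 0.2100×14.7 = 68.8160 per 1,000.
Difference = 53.3900 − 68.8160 = -15.4260.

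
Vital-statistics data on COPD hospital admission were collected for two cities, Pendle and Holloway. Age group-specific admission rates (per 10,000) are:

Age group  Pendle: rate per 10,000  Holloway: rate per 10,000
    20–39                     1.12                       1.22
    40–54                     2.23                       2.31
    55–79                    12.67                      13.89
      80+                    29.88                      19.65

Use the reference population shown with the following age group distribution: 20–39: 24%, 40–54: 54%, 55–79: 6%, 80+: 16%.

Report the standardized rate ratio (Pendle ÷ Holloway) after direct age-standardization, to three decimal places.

1.271

Standard weights: 0.24, 0.54, 0.06, 0.16.
Pendle: 0.2400×1.12 + 0.5400×2.23 + 0.0600×12.67 + 0.1600×29.88 = 7.0140 per 10,000.
Holloway: 0.2400×1.22 + 0.5400×2.31 + 0.0600×13.89 + 0.1600×19.65 = 5.5176 per 10,000.
Ratio = 7.0140 ÷ 5.5176 = 1.27120.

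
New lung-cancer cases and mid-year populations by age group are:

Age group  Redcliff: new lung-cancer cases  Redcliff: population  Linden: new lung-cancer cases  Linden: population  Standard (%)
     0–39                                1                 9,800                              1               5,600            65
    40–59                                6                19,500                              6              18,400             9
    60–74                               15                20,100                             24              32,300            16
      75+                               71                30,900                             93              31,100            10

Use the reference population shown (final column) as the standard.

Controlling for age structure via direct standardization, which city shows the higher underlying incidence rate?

Linden

Age-specific rates per 100,000 for Redcliff: 10.20, 30.77, 74.63, 229.77.
For Linden: 17.86, 32.61, 74.30, 299.04.
Standard weights: 0.65, 0.09, 0.16, 0.10.
Redcliff: 0.6500×10.20 + 0.0900×30.77 + 0.1600×74.63 + 0.1000×229.77 = 44.3195 per 100,000.
Linden: 0.6500×17.86 + 0.0900×32.61 + 0.1600×74.30 + 0.1000×299.04 = 56.3340 per 100,000.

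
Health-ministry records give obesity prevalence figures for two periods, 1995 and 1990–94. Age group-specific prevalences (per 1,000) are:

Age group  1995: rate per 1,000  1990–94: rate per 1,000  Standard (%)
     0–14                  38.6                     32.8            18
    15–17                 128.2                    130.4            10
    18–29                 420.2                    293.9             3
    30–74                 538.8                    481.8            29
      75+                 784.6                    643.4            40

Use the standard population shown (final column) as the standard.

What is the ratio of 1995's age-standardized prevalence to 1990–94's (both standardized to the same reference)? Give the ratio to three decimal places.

Standard weights: 0.18, 0.10, 0.03, 0.29, 0.40.
1995: 0.1800×38.6 + 0.1000×128.2 + 0.0300×420.2 + 0.2900×538.8 + 0.4000×784.6 = 502.4660 per 1,000.
1990–94: 0.1800×32.8 + 0.1000×130.4 + 0.0300×293.9 + 0.2900×481.8 + 0.4000×643.4 = 424.8430 per 1,000.
Ratio = 502.4660 ÷ 424.8430 = 1.18271.

1.183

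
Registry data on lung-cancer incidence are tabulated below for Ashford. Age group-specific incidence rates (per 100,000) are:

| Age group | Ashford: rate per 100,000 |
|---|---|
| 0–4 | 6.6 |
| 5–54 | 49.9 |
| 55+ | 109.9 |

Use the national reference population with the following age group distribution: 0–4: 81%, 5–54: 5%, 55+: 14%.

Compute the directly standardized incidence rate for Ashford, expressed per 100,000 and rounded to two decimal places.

Standard weights: 0.81, 0.05, 0.14.
Standardized rate: 0.8100×6.6 + 0.0500×49.9 + 0.1400×109.9 = 23.2270 per 100,000.

23.23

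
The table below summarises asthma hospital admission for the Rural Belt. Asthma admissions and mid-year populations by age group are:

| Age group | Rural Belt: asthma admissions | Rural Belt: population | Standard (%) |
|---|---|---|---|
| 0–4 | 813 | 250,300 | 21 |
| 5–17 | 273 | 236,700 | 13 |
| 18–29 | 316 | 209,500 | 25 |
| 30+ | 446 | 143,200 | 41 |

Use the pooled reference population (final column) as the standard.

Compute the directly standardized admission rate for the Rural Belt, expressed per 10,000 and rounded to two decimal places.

24.86

Age-specific rates per 10,000 for the Rural Belt: 32.48, 11.53, 15.08, 31.15.
Standard weights: 0.21, 0.13, 0.25, 0.41.
Standardized rate: 0.2100×32.48 + 0.1300×11.53 + 0.2500×15.08 + 0.4100×31.15 = 24.8608 per 10,000.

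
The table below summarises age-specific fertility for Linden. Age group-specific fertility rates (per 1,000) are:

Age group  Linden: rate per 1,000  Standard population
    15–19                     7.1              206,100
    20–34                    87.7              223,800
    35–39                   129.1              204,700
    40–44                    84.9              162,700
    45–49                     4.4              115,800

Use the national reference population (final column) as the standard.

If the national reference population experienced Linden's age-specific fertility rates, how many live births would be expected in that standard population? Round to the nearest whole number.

Expected live births = Σ (standard pop × age-specific rate ÷ 1,000)
= 206,100×7.1/1,000 + 223,800×87.7/1,000 + 204,700×129.1/1,000 + 162,700×84.9/1,000 + 115,800×4.4/1,000
= 1463.31 + 19627.26 + 26426.77 + 13813.23 + 509.52 = 61840.09.

61840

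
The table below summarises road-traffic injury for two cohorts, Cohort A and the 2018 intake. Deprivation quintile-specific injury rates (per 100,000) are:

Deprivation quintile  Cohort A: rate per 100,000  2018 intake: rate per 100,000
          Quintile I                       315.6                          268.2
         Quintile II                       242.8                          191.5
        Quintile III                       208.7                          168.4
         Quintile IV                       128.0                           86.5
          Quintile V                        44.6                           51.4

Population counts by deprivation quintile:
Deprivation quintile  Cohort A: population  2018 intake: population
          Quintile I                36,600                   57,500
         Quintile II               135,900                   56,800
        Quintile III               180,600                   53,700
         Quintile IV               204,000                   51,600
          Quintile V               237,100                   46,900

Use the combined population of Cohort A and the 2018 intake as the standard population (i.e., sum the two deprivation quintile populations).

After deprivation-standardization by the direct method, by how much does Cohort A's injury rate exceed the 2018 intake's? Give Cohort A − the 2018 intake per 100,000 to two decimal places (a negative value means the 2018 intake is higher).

30.61

Combined standard total = 1,060,700; weights = 0.0887, 0.1817, 0.2209, 0.2410, 0.2677.
Cohort A: 0.0887×315.6 + 0.1817×242.8 + 0.2209×208.7 + 0.2410×128.0 + 0.2677×44.6 = 160.9947 per 100,000.
The 2018 intake: 0.0887×268.2 + 0.1817×191.5 + 0.2209×168.4 + 0.2410×86.5 + 0.2677×51.4 = 130.3882 per 100,000.
Difference = 160.9947 − 130.3882 = 30.6065.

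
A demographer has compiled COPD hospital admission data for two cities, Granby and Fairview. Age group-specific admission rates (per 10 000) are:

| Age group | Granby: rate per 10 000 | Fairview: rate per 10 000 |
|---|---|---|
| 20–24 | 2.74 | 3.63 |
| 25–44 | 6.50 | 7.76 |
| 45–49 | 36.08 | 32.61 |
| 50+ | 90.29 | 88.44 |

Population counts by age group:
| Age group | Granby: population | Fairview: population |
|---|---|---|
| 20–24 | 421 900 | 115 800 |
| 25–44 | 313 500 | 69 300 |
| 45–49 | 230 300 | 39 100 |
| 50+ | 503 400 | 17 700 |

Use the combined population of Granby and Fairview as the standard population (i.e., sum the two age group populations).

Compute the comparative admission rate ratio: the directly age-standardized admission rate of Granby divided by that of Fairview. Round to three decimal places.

1.016

Combined standard total = 1 711 000; weights = 0.3143, 0.2237, 0.1575, 0.3046.
Granby: 0.3143×2.74 + 0.2237×6.50 + 0.1575×36.08 + 0.3046×90.29 = 35.4948 per 10 000.
Fairview: 0.3143×3.63 + 0.2237×7.76 + 0.1575×32.61 + 0.3046×88.44 = 34.9466 per 10 000.
Ratio = 35.4948 ÷ 34.9466 = 1.01569.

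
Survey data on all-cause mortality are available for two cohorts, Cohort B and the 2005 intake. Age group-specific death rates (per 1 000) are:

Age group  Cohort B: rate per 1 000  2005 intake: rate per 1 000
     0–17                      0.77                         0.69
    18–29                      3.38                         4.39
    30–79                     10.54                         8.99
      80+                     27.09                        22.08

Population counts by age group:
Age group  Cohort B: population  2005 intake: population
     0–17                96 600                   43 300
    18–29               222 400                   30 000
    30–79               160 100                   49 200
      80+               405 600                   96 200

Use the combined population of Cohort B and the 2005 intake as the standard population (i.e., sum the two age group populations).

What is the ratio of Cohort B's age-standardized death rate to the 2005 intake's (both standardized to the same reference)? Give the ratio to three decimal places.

Combined standard total = 1 103 400; weights = 0.1268, 0.2287, 0.1897, 0.4548.
Cohort B: 0.1268×0.77 + 0.2287×3.38 + 0.1897×10.54 + 0.4548×27.09 = 15.1900 per 1 000.
The 2005 intake: 0.1268×0.69 + 0.2287×4.39 + 0.1897×8.99 + 0.4548×22.08 = 12.8384 per 1 000.
Ratio = 15.1900 ÷ 12.8384 = 1.18317.

1.183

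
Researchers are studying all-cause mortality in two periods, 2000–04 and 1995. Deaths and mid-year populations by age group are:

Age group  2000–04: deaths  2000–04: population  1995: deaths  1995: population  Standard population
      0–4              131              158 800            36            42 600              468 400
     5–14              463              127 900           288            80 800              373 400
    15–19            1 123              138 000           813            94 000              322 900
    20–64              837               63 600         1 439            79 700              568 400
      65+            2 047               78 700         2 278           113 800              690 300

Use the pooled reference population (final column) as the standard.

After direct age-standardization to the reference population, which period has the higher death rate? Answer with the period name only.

2000–04

Age-specific rates per 1 000 for 2000–04: 0.825, 3.620, 8.138, 13.160, 26.010.
For 1995: 0.845, 3.564, 8.649, 18.055, 20.018.
Standard total = 2 423 400; weights = 0.1933, 0.1541, 0.1332, 0.2345, 0.2848.
2000–04: 0.1933×0.825 + 0.1541×3.620 + 0.1332×8.138 + 0.2345×13.160 + 0.2848×26.010 = 12.2972 per 1 000.
1995: 0.1933×0.845 + 0.1541×3.564 + 0.1332×8.649 + 0.2345×18.055 + 0.2848×20.018 = 11.8017 per 1 000.
The crude rates (8.11 vs 11.81) would put 1995 higher, but that reflects its age composition; once standardized to a common age structure, 2000–04 has the higher underlying rate.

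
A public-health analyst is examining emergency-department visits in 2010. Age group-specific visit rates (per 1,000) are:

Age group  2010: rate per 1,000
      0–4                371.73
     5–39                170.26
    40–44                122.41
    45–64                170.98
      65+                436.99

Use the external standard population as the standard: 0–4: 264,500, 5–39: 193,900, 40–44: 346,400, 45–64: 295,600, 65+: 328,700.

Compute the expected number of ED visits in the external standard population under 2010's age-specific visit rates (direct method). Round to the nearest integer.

Expected ED visits = Σ (standard pop × age-specific rate ÷ 1,000)
= 264,500×371.73/1,000 + 193,900×170.26/1,000 + 346,400×122.41/1,000 + 295,600×170.98/1,000 + 328,700×436.99/1,000
= 98322.59 + 33013.41 + 42402.82 + 50541.69 + 143638.61 = 367919.12.

367919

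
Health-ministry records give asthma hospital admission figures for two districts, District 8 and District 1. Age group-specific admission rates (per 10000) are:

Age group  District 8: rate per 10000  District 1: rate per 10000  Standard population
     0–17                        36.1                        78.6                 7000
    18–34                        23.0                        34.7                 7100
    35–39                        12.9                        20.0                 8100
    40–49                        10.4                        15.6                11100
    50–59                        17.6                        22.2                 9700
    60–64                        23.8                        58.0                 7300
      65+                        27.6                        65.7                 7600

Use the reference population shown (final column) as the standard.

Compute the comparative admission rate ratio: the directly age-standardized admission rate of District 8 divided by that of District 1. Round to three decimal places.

0.524

Standard total = 57900; weights = 0.1209, 0.1226, 0.1399, 0.1917, 0.1675, 0.1261, 0.1313.
District 8: 0.1209×36.1 + 0.1226×23.0 + 0.1399×12.9 + 0.1917×10.4 + 0.1675×17.6 + 0.1261×23.8 + 0.1313×27.6 = 20.5553 per 10000.
District 1: 0.1209×78.6 + 0.1226×34.7 + 0.1399×20.0 + 0.1917×15.6 + 0.1675×22.2 + 0.1261×58.0 + 0.1313×65.7 = 39.2019 per 10000.
Ratio = 20.5553 ÷ 39.2019 = 0.52434.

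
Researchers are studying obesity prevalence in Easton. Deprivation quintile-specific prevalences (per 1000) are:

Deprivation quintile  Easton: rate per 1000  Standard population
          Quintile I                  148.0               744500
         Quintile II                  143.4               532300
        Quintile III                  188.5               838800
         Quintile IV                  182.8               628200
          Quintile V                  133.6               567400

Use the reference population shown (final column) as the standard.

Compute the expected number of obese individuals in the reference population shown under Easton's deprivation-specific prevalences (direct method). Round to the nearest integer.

Expected obese individuals = Σ (standard pop × deprivation-specific rate ÷ 1000)
= 744500×148.0/1000 + 532300×143.4/1000 + 838800×188.5/1000 + 628200×182.8/1000 + 567400×133.6/1000
= 110186.00 + 76331.82 + 158113.80 + 114834.96 + 75804.64 = 535271.22.

535271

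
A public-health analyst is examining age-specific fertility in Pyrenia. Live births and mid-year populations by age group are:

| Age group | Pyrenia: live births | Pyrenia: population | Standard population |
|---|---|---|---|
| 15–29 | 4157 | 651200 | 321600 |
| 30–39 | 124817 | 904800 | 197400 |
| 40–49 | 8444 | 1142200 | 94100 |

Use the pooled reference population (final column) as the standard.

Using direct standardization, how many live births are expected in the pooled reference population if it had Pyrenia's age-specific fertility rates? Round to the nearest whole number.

Age-specific rates per 1000 for Pyrenia: 6.384, 137.950, 7.393.
Expected live births = Σ (standard pop × age-specific rate ÷ 1000)
= 321600×6.384/1000 + 197400×137.950/1000 + 94100×7.393/1000
= 2052.97 + 27231.30 + 695.66 = 29979.92.

29980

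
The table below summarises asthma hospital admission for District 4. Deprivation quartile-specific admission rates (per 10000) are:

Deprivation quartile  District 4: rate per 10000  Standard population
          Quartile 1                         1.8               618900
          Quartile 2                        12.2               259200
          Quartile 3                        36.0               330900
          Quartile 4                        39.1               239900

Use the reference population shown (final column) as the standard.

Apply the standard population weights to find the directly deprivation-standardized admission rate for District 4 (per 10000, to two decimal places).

17.65

Standard total = 1448900; weights = 0.4272, 0.1789, 0.2284, 0.1656.
Standardized rate: 0.4272×1.8 + 0.1789×12.2 + 0.2284×36.0 + 0.1656×39.1 = 17.6470 per 10000.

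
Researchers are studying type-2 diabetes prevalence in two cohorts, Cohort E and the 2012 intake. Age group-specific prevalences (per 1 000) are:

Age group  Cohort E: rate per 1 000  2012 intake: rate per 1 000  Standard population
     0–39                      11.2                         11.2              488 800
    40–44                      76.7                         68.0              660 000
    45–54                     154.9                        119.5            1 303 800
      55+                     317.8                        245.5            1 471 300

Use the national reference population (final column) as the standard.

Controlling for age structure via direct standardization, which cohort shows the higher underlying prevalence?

Cohort E

Standard total = 3 923 900; weights = 0.1246, 0.1682, 0.3323, 0.3750.
Cohort E: 0.1246×11.2 + 0.1682×76.7 + 0.3323×154.9 + 0.3750×317.8 = 184.9268 per 1 000.
The 2012 intake: 0.1246×11.2 + 0.1682×68.0 + 0.3323×119.5 + 0.3750×245.5 = 144.5916 per 1 000.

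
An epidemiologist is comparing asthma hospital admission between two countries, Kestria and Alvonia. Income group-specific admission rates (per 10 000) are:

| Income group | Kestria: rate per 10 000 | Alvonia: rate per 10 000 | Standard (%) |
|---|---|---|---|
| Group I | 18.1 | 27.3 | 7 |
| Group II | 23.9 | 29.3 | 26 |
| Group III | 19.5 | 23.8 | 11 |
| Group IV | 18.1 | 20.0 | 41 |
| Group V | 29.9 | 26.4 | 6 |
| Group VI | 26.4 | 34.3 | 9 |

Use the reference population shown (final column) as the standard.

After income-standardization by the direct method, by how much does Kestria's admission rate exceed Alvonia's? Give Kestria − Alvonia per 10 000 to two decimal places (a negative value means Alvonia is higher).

-3.80

Standard weights: 0.07, 0.26, 0.11, 0.41, 0.06, 0.09.
Kestria: 0.0700×18.1 + 0.2600×23.9 + 0.1100×19.5 + 0.4100×18.1 + 0.0600×29.9 + 0.0900×26.4 = 21.2170 per 10 000.
Alvonia: 0.0700×27.3 + 0.2600×29.3 + 0.1100×23.8 + 0.4100×20.0 + 0.0600×26.4 + 0.0900×34.3 = 25.0180 per 10 000.
Difference = 21.2170 − 25.0180 = -3.8010.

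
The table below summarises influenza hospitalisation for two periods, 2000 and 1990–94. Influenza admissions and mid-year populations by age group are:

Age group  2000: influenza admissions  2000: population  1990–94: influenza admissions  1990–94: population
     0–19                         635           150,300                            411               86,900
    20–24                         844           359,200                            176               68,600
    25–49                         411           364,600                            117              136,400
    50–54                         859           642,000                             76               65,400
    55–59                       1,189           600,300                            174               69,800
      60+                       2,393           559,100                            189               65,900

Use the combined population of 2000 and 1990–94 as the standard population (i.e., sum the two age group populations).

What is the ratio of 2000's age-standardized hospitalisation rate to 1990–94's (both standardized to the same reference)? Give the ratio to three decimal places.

1.085

Age-specific rates per 100,000 for 2000: 422.49, 234.97, 112.73, 133.80, 198.07, 428.01.
For 1990–94: 472.96, 256.56, 85.78, 116.21, 249.28, 286.80.
Combined standard total = 3,168,500; weights = 0.0749, 0.1350, 0.1581, 0.2233, 0.2115, 0.1973.
2000: 0.0749×422.49 + 0.1350×234.97 + 0.1581×112.73 + 0.2233×133.80 + 0.2115×198.07 + 0.1973×428.01 = 237.3648 per 100,000.
1990–94: 0.0749×472.96 + 0.1350×256.56 + 0.1581×85.78 + 0.2233×116.21 + 0.2115×249.28 + 0.1973×286.80 = 218.8466 per 100,000.
Ratio = 237.3648 ÷ 218.8466 = 1.08462.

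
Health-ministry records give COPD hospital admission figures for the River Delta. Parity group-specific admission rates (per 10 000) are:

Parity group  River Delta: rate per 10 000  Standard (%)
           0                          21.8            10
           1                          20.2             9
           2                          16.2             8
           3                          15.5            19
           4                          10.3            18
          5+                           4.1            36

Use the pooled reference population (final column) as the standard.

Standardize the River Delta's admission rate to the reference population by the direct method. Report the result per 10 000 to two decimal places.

11.57

Standard weights: 0.10, 0.09, 0.08, 0.19, 0.18, 0.36.
Standardized rate: 0.1000×21.8 + 0.0900×20.2 + 0.0800×16.2 + 0.1900×15.5 + 0.1800×10.3 + 0.3600×4.1 = 11.5690 per 10 000.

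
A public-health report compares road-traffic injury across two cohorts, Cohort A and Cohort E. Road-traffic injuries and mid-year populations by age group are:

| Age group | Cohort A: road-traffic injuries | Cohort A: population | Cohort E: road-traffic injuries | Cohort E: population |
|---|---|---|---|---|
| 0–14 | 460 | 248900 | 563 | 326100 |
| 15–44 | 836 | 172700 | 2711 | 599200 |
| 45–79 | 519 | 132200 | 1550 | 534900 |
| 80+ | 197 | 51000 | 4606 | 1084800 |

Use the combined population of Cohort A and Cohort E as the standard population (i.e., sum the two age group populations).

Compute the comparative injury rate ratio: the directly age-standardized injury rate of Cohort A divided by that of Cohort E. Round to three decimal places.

Age-specific rates per 100000 for Cohort A: 184.81, 484.08, 392.59, 386.27.
For Cohort E: 172.65, 452.44, 289.77, 424.59.
Combined standard total = 3149800; weights = 0.1826, 0.2451, 0.2118, 0.3606.
Cohort A: 0.1826×184.81 + 0.2451×484.08 + 0.2118×392.59 + 0.3606×386.27 = 374.8021 per 100000.
Cohort E: 0.1826×172.65 + 0.2451×452.44 + 0.2118×289.77 + 0.3606×424.59 = 356.8702 per 100000.
Ratio = 374.8021 ÷ 356.8702 = 1.05025.

1.050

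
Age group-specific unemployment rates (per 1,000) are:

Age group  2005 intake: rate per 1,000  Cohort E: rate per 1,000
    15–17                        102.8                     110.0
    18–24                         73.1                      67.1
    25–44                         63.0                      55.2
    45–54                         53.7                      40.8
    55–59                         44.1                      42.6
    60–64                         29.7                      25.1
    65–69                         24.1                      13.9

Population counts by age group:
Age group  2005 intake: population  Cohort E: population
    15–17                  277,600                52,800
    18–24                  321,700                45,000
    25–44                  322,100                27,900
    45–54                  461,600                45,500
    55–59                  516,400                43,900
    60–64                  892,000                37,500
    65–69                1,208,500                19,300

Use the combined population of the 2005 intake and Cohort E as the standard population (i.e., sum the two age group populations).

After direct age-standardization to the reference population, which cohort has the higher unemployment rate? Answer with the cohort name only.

Combined standard total = 4,271,800; weights = 0.0773, 0.0858, 0.0819, 0.1187, 0.1312, 0.2176, 0.2874.
The 2005 intake: 0.0773×102.8 + 0.0858×73.1 + 0.0819×63.0 + 0.1187×53.7 + 0.1312×44.1 + 0.2176×29.7 + 0.2874×24.1 = 44.9360 per 1,000.
Cohort E: 0.0773×110.0 + 0.0858×67.1 + 0.0819×55.2 + 0.1187×40.8 + 0.1312×42.6 + 0.2176×25.1 + 0.2874×13.9 = 38.6781 per 1,000.
The crude rates (43.88 vs 56.28) would put Cohort E higher, but that reflects its age composition; once standardized to a common age structure, the 2005 intake has the higher underlying rate.

2005 intake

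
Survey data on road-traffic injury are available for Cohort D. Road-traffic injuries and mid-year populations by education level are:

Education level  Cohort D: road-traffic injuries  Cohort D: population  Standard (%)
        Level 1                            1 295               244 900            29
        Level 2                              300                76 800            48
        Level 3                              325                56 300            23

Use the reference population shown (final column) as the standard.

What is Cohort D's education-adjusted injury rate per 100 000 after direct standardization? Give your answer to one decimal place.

Education-specific rates per 100 000 for Cohort D: 528.79, 390.62, 577.26.
Standard weights: 0.29, 0.48, 0.23.
Standardized rate: 0.2900×528.79 + 0.4800×390.62 + 0.2300×577.26 = 473.6192 per 100 000.

473.6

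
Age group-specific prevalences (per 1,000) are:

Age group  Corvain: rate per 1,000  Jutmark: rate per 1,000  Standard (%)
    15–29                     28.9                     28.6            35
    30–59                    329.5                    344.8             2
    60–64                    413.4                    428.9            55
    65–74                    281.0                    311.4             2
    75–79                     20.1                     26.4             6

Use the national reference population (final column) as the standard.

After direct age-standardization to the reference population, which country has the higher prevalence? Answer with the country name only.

Jutmark

Standard weights: 0.35, 0.02, 0.55, 0.02, 0.06.
Corvain: 0.3500×28.9 + 0.0200×329.5 + 0.5500×413.4 + 0.0200×281.0 + 0.0600×20.1 = 250.9010 per 1,000.
Jutmark: 0.3500×28.6 + 0.0200×344.8 + 0.5500×428.9 + 0.0200×311.4 + 0.0600×26.4 = 260.6130 per 1,000.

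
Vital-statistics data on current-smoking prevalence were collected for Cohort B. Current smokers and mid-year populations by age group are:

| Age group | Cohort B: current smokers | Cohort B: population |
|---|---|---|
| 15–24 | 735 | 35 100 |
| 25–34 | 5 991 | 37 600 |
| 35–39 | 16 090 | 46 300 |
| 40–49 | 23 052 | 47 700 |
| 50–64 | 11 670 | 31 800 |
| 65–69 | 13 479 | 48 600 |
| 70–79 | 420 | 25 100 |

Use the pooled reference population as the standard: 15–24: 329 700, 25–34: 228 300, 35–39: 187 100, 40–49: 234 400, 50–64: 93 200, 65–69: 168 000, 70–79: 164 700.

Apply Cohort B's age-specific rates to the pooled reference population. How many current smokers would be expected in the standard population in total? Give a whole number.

Age-specific rates per 1 000 for Cohort B: 20.940, 159.335, 347.516, 483.270, 366.981, 277.346, 16.733.
Expected current smokers = Σ (standard pop × age-specific rate ÷ 1 000)
= 329 700×20.940/1 000 + 228 300×159.335/1 000 + 187 100×347.516/1 000 + 234 400×483.270/1 000 + 93 200×366.981/1 000 + 168 000×277.346/1 000 + 164 700×16.733/1 000
= 6903.97 + 36376.20 + 65020.28 + 113278.59 + 34202.64 + 46594.07 + 2755.94 = 305131.70.

305132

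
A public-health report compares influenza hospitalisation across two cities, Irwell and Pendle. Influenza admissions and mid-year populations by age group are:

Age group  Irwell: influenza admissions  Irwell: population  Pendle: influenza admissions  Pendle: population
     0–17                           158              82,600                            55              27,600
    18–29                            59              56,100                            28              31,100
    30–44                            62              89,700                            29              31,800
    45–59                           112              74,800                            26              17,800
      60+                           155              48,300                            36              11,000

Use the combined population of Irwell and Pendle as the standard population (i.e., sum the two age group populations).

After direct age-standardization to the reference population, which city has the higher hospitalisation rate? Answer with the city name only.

Pendle

Age-specific rates per 100,000 for Irwell: 191.28, 105.17, 69.12, 149.73, 320.91.
For Pendle: 199.28, 90.03, 91.19, 146.07, 327.27.
Combined standard total = 470,800; weights = 0.2341, 0.1852, 0.2581, 0.1967, 0.1260.
Irwell: 0.2341×191.28 + 0.1852×105.17 + 0.2581×69.12 + 0.1967×149.73 + 0.1260×320.91 = 151.9614 per 100,000.
Pendle: 0.2341×199.28 + 0.1852×90.03 + 0.2581×91.19 + 0.1967×146.07 + 0.1260×327.27 = 156.8060 per 100,000.
The crude rates (155.33 vs 145.85) would put Irwell higher, but that reflects its age composition; once standardized to a common age structure, Pendle has the higher underlying rate.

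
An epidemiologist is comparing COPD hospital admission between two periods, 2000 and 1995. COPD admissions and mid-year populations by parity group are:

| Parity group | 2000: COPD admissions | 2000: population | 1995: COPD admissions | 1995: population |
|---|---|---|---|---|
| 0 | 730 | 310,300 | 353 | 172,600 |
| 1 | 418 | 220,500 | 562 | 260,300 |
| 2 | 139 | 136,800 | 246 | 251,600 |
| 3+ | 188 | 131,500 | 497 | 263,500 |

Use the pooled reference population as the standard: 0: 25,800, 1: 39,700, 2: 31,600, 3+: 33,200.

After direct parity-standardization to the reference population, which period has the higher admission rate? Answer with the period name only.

Parity-specific rates per 10,000 for 2000: 23.53, 18.96, 10.16, 14.30.
For 1995: 20.45, 21.59, 9.78, 18.86.
Standard total = 130,300; weights = 0.1980, 0.3047, 0.2425, 0.2548.
2000: 0.1980×23.53 + 0.3047×18.96 + 0.2425×10.16 + 0.2548×14.30 = 16.5409 per 10,000.
1995: 0.1980×20.45 + 0.3047×21.59 + 0.2425×9.78 + 0.2548×18.86 = 17.8048 per 10,000.
The crude rates (18.46 vs 17.49) would put 2000 higher, but that reflects its parity composition; once standardized to a common parity structure, 1995 has the higher underlying rate.

1995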